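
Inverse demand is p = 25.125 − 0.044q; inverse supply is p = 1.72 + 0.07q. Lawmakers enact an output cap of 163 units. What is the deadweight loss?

102.02

Competitive equilibrium: 25.125 − 0.044q = 1.72 + 0.07q → q* = 205.307, p* = 16.0915.
At q = 163: demand price = 25.125 − 0.044·163 = 17.953; supply price = 1.72 + 0.07·163 = 13.13.
Δq = 205.307 − 163 = 42.307; wedge = 17.953 − 13.13 = 4.823.
DWL = ½ × 42.307 × 4.823 = 102.02.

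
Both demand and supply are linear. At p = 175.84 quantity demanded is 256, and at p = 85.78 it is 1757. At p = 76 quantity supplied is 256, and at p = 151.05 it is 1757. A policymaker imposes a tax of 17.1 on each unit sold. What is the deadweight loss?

1329.14

Demand slope = (85.78 − 175.84)/(1757 − 256) = −0.06, so p = 191.2 − 0.06q.
Supply slope = (151.05 − 76)/(1757 − 256) = 0.05, so p = 63.2 + 0.05q.
Competitive equilibrium: 191.2 − 0.06q = 63.2 + 0.05q → q* = 1163.6364, p* = 121.3818.
With the tax, the buyer price exceeds the seller price by 17.1: (191.2 − 0.06q) − (63.2 + 0.05q) = 17.1 → q' = 1008.1818.
Δq = 1163.6364 − 1008.1818 = 155.4546; the wedge equals the tax, 17.1.
Deadweight loss = ½ × 155.4546 × 17.1 = 1329.14.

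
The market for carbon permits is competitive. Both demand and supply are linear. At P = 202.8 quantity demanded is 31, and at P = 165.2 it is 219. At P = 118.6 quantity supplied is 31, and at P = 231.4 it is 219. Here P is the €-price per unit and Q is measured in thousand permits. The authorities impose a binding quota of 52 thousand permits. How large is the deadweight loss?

Demand slope = (165.2 − 202.8)/(219 − 31) = −0.2, so P = 209 − 0.2Q.
Supply slope = (231.4 − 118.6)/(219 − 31) = 0.6, so P = 100 + 0.6Q.
Competitive equilibrium: 209 − 0.2Q = 100 + 0.6Q → Q* = 136.25, P* = 181.75.
At Q = 52: demand price = 209 − 0.2·52 = 198.6; supply price = 100 + 0.6·52 = 131.2.
ΔQ = 136.25 − 52 = 84.25; wedge = 198.6 − 131.2 = 67.4.
Deadweight loss = ½ × 84.25 × 67.4 = €2839.225 thousand.

€2839.225 thousand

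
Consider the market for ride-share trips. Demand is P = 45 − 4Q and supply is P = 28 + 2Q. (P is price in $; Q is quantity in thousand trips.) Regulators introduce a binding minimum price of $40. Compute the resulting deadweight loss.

Competitive equilibrium: 45 − 4Q = 28 + 2Q → Q* = 2.8333, P* = 33.6667.
At the floor P = 40, quantity demanded = (45 − 40)/4 = 1.25.
Sellers' marginal cost at Q' = 1.25: 28 + 2·1.25 = 30.5.
ΔQ = 2.8333 − 1.25 = 1.5833; wedge = 40 − 30.5 = 9.5.
The triangle = ½ × 1.5833 × 9.5 = $7.52 thousand.

$7.52 thousand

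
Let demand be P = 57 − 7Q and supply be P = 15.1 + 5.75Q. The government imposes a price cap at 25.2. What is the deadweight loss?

Competitive equilibrium: 57 − 7Q = 15.1 + 5.75Q → Q* = 3.2863, P* = 33.9961.
At the ceiling P = 25.2, quantity supplied = (25.2 − 15.1)/5.75 = 1.7565.
Willingness to pay at Q' = 1.7565: 57 − 7·1.7565 = 44.7045.
ΔQ = 3.2863 − 1.7565 = 1.5298; wedge = 44.7045 − 25.2 = 19.5045.
Deadweight loss = ½ × 1.5298 × 19.5045 = 14.92.

14.92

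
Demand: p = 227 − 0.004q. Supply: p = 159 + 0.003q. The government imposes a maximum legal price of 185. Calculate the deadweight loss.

3841.27

Competitive equilibrium: 227 − 0.004q = 159 + 0.003q → q* = 9714.28571, p* = 188.14286.
At the ceiling p = 185, quantity supplied = (185 − 159)/0.003 = 8666.66667.
Willingness to pay at q' = 8666.66667: 227 − 0.004·8666.66667 = 192.33333.
Δq = 9714.28571 − 8666.66667 = 1047.61904; wedge = 192.33333 − 185 = 7.33333.
Deadweight loss = ½ × 1047.61904 × 7.33333 = 3841.27.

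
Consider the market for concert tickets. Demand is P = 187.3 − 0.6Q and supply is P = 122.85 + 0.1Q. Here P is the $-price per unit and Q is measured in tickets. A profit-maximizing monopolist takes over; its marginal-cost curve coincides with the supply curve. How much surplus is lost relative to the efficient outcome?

Competitive equilibrium: 187.3 − 0.6Q = 122.85 + 0.1Q → Q* = 92.0714, P* = 132.0571.
Marginal revenue: MR = 187.3 − 1.2Q. Set MR = MC: 187.3 − 1.2Q = 122.85 + 0.1Q → Q_m = 49.5769.
Price P_m = 187.3 − 0.6·49.5769 = 157.5539; MC(Q_m) = 122.85 + 0.1·49.5769 = 127.8077.
Competitive Q* = 92.0714, so ΔQ = 42.4945; wedge = 157.5539 − 127.8077 = 29.7462.
DWL = ½ × 42.4945 × 29.7462 = $632.02.

$632.02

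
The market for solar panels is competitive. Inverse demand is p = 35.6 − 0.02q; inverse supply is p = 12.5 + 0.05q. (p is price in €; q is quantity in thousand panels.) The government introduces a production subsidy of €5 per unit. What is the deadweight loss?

Competitive equilibrium: 35.6 − 0.02q = 12.5 + 0.05q → q* = 330, p* = 29.
The subsidy lowers effective supply by 5: p = 7.5 + 0.05q.
New quantity: 35.6 − 0.02q = 7.5 + 0.05q → q' = 401.4286.
Overproduction Δq = 401.4286 − 330 = 71.4286; wedge = subsidy = 5.
Deadweight loss = ½ × 71.4286 × 5 = €178.57 thousand.

€178.57 thousand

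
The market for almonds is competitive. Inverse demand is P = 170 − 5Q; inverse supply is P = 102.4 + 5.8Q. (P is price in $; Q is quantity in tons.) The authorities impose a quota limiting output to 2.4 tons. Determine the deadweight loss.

Competitive equilibrium: 170 − 5Q = 102.4 + 5.8Q → Q* = 6.2593, P* = 138.7037.
At Q = 2.4: demand price = 170 − 5·2.4 = 158; supply price = 102.4 + 5.8·2.4 = 116.32.
ΔQ = 6.2593 − 2.4 = 3.8593; wedge = 158 − 116.32 = 41.68.
Deadweight loss = ½ × 3.8593 × 41.68 = $80.43.

$80.43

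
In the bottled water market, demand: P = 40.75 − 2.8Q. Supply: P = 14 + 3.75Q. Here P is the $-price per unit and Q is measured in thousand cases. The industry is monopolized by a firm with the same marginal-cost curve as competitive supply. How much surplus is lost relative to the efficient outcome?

Competitive equilibrium: 40.75 − 2.8Q = 14 + 3.75Q → Q* = 4.084, P* = 29.3149.
Marginal revenue: MR = 40.75 − 5.6Q. Set MR = MC: 40.75 − 5.6Q = 14 + 3.75Q → Q_m = 2.861.
Price P_m = 40.75 − 2.8·2.861 = 32.7392; MC(Q_m) = 14 + 3.75·2.861 = 24.7288.
Competitive Q* = 4.084, so ΔQ = 1.223; wedge = 32.7392 − 24.7288 = 8.0104.
DWL = ½ × 1.223 × 8.0104 = $4.90 thousand.

$4.90 thousand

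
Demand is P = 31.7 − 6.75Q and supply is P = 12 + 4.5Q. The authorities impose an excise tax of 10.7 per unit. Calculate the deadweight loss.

Competitive equilibrium: 31.7 − 6.75Q = 12 + 4.5Q → Q* = 1.7511, P* = 19.88.
With the tax, the buyer price exceeds the seller price by 10.7: (31.7 − 6.75Q) − (12 + 4.5Q) = 10.7 → Q' = 0.8.
ΔQ = 1.7511 − 0.8 = 0.9511; the wedge equals the tax, 10.7.
The triangle = ½ × 0.9511 × 10.7 = 5.09.

5.09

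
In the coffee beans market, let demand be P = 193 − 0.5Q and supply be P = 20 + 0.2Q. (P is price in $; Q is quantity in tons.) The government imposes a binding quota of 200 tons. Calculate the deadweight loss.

Competitive equilibrium: 193 − 0.5Q = 20 + 0.2Q → Q* = 247.1429, P* = 69.4286.
At Q = 200: demand price = 193 − 0.5·200 = 93; supply price = 20 + 0.2·200 = 60.
ΔQ = 247.1429 − 200 = 47.1429; wedge = 93 − 60 = 33.
Welfare loss = ½ × 47.1429 × 33 = $777.86.

$777.86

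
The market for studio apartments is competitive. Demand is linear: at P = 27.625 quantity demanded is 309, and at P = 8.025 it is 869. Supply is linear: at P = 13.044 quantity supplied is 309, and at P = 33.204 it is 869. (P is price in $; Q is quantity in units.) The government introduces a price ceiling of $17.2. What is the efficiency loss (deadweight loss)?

Demand slope = (8.025 − 27.625)/(869 − 309) = −0.035, so P = 38.44 − 0.035Q.
Supply slope = (33.204 − 13.044)/(869 − 309) = 0.036, so P = 1.92 + 0.036Q.
Competitive equilibrium: 38.44 − 0.035Q = 1.92 + 0.036Q → Q* = 514.3662, P* = 20.4372.
At the ceiling P = 17.2, quantity supplied = (17.2 − 1.92)/0.036 = 424.4444.
Willingness to pay at Q' = 424.4444: 38.44 − 0.035·424.4444 = 23.5844.
ΔQ = 514.3662 − 424.4444 = 89.9218; wedge = 23.5844 − 17.2 = 6.3844.
Welfare loss = ½ × 89.9218 × 6.3844 = $287.05.

$287.05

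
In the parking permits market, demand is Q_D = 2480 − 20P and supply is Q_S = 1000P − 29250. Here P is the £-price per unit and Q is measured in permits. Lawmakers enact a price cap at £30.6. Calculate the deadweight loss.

£6576.57

In inverse form: demand P = 124 − 0.05Q, supply P = 29.25 + 0.001Q.
Competitive equilibrium: 124 − 0.05Q = 29.25 + 0.001Q → Q* = 1857.8431, P* = 31.1078.
At the ceiling P = 30.6, quantity supplied = (30.6 − 29.25)/0.001 = 1350.
Willingness to pay at Q' = 1350: 124 − 0.05·1350 = 56.5.
ΔQ = 1857.8431 − 1350 = 507.8431; wedge = 56.5 − 30.6 = 25.9.
The triangle = ½ × 507.8431 × 25.9 = £6576.57.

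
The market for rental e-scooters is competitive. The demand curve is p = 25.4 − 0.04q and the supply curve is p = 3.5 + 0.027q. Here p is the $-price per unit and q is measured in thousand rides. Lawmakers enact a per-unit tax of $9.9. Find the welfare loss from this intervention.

$731.42 thousand

Competitive equilibrium: 25.4 − 0.04q = 3.5 + 0.027q → q* = 326.8657, p* = 12.3254.
With the tax, the buyer price exceeds the seller price by 9.9: (25.4 − 0.04q) − (3.5 + 0.027q) = 9.9 → q' = 179.1045.
Δq = 326.8657 − 179.1045 = 147.7612; the wedge equals the tax, 9.9.
The triangle = ½ × 147.7612 × 9.9 = $731.42 thousand.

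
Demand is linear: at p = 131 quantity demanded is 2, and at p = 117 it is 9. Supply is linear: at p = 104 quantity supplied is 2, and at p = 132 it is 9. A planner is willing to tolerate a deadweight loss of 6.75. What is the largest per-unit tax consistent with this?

Demand slope = (117 − 131)/(9 − 2) = −2, so p = 135 − 2q.
Supply slope = (132 − 104)/(9 − 2) = 4, so p = 96 + 4q.
Competitive equilibrium: 135 − 2q = 96 + 4q → q* = 6.5, p* = 122.
A tax t gives Δq = t/6 and wedge t, so DWL = t²/12.
t²/12 = 6.75 → t² = 81 → t = 9.

9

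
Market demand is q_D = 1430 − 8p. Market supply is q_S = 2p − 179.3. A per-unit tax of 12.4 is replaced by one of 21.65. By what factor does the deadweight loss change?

3.048

In inverse form: demand p = 178.75 − 0.125q, supply p = 89.65 + 0.5q.
Competitive equilibrium: 178.75 − 0.125q = 89.65 + 0.5q → q* = 142.56, p* = 160.93.
For a per-unit tax t: Δq = t/0.625, so DWL = ½·t·(t/0.625) = t²/1.25.
At t = 12.4: DWL = 123.008. At t = 21.65: DWL = 374.978.
Ratio = (21.65/12.4)² = 3.048.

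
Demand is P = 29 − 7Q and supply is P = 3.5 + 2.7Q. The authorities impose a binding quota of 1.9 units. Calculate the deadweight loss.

2.58

Competitive equilibrium: 29 − 7Q = 3.5 + 2.7Q → Q* = 2.6289, P* = 10.5979.
At Q = 1.9: demand price = 29 − 7·1.9 = 15.7; supply price = 3.5 + 2.7·1.9 = 8.63.
ΔQ = 2.6289 − 1.9 = 0.7289; wedge = 15.7 − 8.63 = 7.07.
DWL = ½ × 0.7289 × 7.07 = 2.58.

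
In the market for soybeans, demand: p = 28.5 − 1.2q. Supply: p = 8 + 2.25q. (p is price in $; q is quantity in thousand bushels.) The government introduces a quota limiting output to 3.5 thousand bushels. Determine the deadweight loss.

Competitive equilibrium: 28.5 − 1.2q = 8 + 2.25q → q* = 5.942, p* = 21.3696.
At q = 3.5: demand price = 28.5 − 1.2·3.5 = 24.3; supply price = 8 + 2.25·3.5 = 15.875.
Δq = 5.942 − 3.5 = 2.442; wedge = 24.3 − 15.875 = 8.425.
DWL = ½ × 2.442 × 8.425 = $10.29 thousand.

$10.29 thousand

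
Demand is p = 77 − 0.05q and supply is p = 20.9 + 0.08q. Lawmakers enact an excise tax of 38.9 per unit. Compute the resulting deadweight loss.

Competitive equilibrium: 77 − 0.05q = 20.9 + 0.08q → q* = 431.5385, p* = 55.4231.
With the tax, the buyer price exceeds the seller price by 38.9: (77 − 0.05q) − (20.9 + 0.08q) = 38.9 → q' = 132.3077.
Δq = 431.5385 − 132.3077 = 299.2308; the wedge equals the tax, 38.9.
The triangle = ½ × 299.2308 × 38.9 = 5820.04.

5820.04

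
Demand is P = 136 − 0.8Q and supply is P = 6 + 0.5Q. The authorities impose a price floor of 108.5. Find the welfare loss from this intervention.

2799.32

Competitive equilibrium: 136 − 0.8Q = 6 + 0.5Q → Q* = 100, P* = 56.
At the floor P = 108.5, quantity demanded = (136 − 108.5)/0.8 = 34.375.
Sellers' marginal cost at Q' = 34.375: 6 + 0.5·34.375 = 23.1875.
ΔQ = 100 − 34.375 = 65.625; wedge = 108.5 − 23.1875 = 85.3125.
The triangle = ½ × 65.625 × 85.3125 = 2799.32.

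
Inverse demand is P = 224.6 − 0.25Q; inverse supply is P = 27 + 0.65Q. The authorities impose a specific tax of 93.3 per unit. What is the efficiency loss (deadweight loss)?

4836.05

Competitive equilibrium: 224.6 − 0.25Q = 27 + 0.65Q → Q* = 219.5556, P* = 169.7111.
With the tax, the buyer price exceeds the seller price by 93.3: (224.6 − 0.25Q) − (27 + 0.65Q) = 93.3 → Q' = 115.8889.
ΔQ = 219.5556 − 115.8889 = 103.6667; the wedge equals the tax, 93.3.
DWL = ½ × 103.6667 × 93.3 = 4836.05.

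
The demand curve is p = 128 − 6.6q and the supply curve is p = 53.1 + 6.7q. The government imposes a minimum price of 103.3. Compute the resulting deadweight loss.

23.73

Competitive equilibrium: 128 − 6.6q = 53.1 + 6.7q → q* = 5.6316, p* = 90.8316.
At the floor p = 103.3, quantity demanded = (128 − 103.3)/6.6 = 3.7424.
Sellers' marginal cost at q' = 3.7424: 53.1 + 6.7·3.7424 = 78.1741.
Δq = 5.6316 − 3.7424 = 1.8892; wedge = 103.3 − 78.1741 = 25.1259.
Deadweight loss = ½ × 1.8892 × 25.1259 = 23.73.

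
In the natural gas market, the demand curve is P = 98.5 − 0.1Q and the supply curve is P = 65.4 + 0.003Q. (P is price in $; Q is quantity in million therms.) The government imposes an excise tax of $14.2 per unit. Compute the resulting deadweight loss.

$978.83 million

Competitive equilibrium: 98.5 − 0.1Q = 65.4 + 0.003Q → Q* = 321.35922, P* = 66.36408.
With the tax, the buyer price exceeds the seller price by 14.2: (98.5 − 0.1Q) − (65.4 + 0.003Q) = 14.2 → Q' = 183.49515.
ΔQ = 321.35922 − 183.49515 = 137.86407; the wedge equals the tax, 14.2.
DWL = ½ × 137.86407 × 14.2 = $978.83 million.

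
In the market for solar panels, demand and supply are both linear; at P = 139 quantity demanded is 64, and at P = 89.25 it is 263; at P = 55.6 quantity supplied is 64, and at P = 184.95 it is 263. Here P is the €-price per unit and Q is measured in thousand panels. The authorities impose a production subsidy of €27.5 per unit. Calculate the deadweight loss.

Demand slope = (89.25 − 139)/(263 − 64) = −0.25, so P = 155 − 0.25Q.
Supply slope = (184.95 − 55.6)/(263 − 64) = 0.65, so P = 14 + 0.65Q.
Competitive equilibrium: 155 − 0.25Q = 14 + 0.65Q → Q* = 156.6667, P* = 115.8333.
The subsidy lowers effective supply by 27.5: P = 0.65Q − 13.5.
New quantity: 155 − 0.25Q = 0.65Q − 13.5 → Q' = 187.2222.
Overproduction ΔQ = 187.2222 − 156.6667 = 30.5555; wedge = subsidy = 27.5.
DWL = ½ × 30.5555 × 27.5 = €420.14 thousand.

€420.14 thousand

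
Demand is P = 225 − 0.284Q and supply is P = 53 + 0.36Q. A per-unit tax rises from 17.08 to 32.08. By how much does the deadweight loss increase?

Competitive equilibrium: 225 − 0.284Q = 53 + 0.36Q → Q* = 267.0807, P* = 149.1491.
For a per-unit tax t: ΔQ = t/0.644, so DWL = ½·t·(t/0.644) = t²/1.288.
At t = 17.08: DWL = 226.496. At t = 32.08: DWL = 799.011.
Increase = 799.011 − 226.496 = 572.52.

572.52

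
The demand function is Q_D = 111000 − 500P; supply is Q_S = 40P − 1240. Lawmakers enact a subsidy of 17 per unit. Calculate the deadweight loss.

5351.85

In inverse form: demand P = 222 − 0.002Q, supply P = 31 + 0.025Q.
Competitive equilibrium: 222 − 0.002Q = 31 + 0.025Q → Q* = 7074.0741, P* = 207.8519.
The subsidy lowers effective supply by 17: P = 14 + 0.025Q.
New quantity: 222 − 0.002Q = 14 + 0.025Q → Q' = 7703.7037.
Overproduction ΔQ = 7703.7037 − 7074.0741 = 629.6296; wedge = subsidy = 17.
Deadweight loss = ½ × 629.6296 × 17 = 5351.85.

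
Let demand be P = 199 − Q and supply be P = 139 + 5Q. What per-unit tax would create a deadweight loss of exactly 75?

30

Competitive equilibrium: 199 − Q = 139 + 5Q → Q* = 10, P* = 189.
A tax t gives ΔQ = t/6 and wedge t, so DWL = t²/12.
t²/12 = 75 → t² = 900 → t = 30.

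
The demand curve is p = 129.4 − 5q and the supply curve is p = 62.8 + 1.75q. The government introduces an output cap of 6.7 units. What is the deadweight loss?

33.84

Competitive equilibrium: 129.4 − 5q = 62.8 + 1.75q → q* = 9.8667, p* = 80.0667.
At q = 6.7: demand price = 129.4 − 5·6.7 = 95.9; supply price = 62.8 + 1.75·6.7 = 74.525.
Δq = 9.8667 − 6.7 = 3.1667; wedge = 95.9 − 74.525 = 21.375.
Deadweight loss = ½ × 3.1667 × 21.375 = 33.84.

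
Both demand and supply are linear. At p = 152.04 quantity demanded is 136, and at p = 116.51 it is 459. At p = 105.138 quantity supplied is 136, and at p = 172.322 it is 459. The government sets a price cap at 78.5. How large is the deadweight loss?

Demand slope = (116.51 − 152.04)/(459 − 136) = −0.11, so p = 167 − 0.11q.
Supply slope = (172.322 − 105.138)/(459 − 136) = 0.208, so p = 76.85 + 0.208q.
Competitive equilibrium: 167 − 0.11q = 76.85 + 0.208q → q* = 283.4906, p* = 135.816.
At the ceiling p = 78.5, quantity supplied = (78.5 − 76.85)/0.208 = 7.9327.
Willingness to pay at q' = 7.9327: 167 − 0.11·7.9327 = 166.1274.
Δq = 283.4906 − 7.9327 = 275.5579; wedge = 166.1274 − 78.5 = 87.6274.
DWL = ½ × 275.5579 × 87.6274 = 12073.21.

12073.21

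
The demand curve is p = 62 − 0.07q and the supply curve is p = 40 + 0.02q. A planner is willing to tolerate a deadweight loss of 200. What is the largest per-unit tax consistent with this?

Competitive equilibrium: 62 − 0.07q = 40 + 0.02q → q* = 244.4444, p* = 44.8889.
A tax t gives Δq = t/0.09 and wedge t, so DWL = t²/0.18.
t²/0.18 = 200 → t² = 36 → t = 6.

6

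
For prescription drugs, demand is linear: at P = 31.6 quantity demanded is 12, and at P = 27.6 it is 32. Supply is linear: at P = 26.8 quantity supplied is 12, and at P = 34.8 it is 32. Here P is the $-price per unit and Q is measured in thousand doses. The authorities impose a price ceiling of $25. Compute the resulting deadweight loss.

$46.875 thousand

Demand slope = (27.6 − 31.6)/(32 − 12) = −0.2, so P = 34 − 0.2Q.
Supply slope = (34.8 − 26.8)/(32 − 12) = 0.4, so P = 22 + 0.4Q.
Competitive equilibrium: 34 − 0.2Q = 22 + 0.4Q → Q* = 20, P* = 30.
At the ceiling P = 25, quantity supplied = (25 − 22)/0.4 = 7.5.
Willingness to pay at Q' = 7.5: 34 − 0.2·7.5 = 32.5.
ΔQ = 20 − 7.5 = 12.5; wedge = 32.5 − 25 = 7.5.
Deadweight loss = ½ × 12.5 × 7.5 = $46.875 thousand.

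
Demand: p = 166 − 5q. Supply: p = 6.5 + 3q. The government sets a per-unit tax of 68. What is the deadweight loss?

Competitive equilibrium: 166 − 5q = 6.5 + 3q → q* = 19.9375, p* = 66.3125.
With the tax, the buyer price exceeds the seller price by 68: (166 − 5q) − (6.5 + 3q) = 68 → q' = 11.4375.
Δq = 19.9375 − 11.4375 = 8.5; the wedge equals the tax, 68.
DWL = ½ × 8.5 × 68 = 289.

289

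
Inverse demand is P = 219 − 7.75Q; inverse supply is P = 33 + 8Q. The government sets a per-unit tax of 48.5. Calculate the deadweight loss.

Competitive equilibrium: 219 − 7.75Q = 33 + 8Q → Q* = 11.8095, P* = 127.4762.
With the tax, the buyer price exceeds the seller price by 48.5: (219 − 7.75Q) − (33 + 8Q) = 48.5 → Q' = 8.7302.
ΔQ = 11.8095 − 8.7302 = 3.0793; the wedge equals the tax, 48.5.
Welfare loss = ½ × 3.0793 × 48.5 = 74.67.

74.67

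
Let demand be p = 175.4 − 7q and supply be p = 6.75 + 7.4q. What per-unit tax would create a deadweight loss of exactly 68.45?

44.4

Competitive equilibrium: 175.4 − 7q = 6.75 + 7.4q → q* = 11.7118, p* = 93.4174.
A tax t gives Δq = t/14.4 and wedge t, so DWL = t²/28.8.
t²/28.8 = 68.45 → t² = 1971.36 → t = 44.4.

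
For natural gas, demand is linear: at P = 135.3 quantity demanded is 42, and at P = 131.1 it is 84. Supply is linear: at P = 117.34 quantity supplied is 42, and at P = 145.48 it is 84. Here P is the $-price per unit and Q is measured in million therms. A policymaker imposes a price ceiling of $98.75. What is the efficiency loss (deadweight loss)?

$1004.17 million

Demand slope = (131.1 − 135.3)/(84 − 42) = −0.1, so P = 139.5 − 0.1Q.
Supply slope = (145.48 − 117.34)/(84 − 42) = 0.67, so P = 89.2 + 0.67Q.
Competitive equilibrium: 139.5 − 0.1Q = 89.2 + 0.67Q → Q* = 65.3247, P* = 132.9675.
At the ceiling P = 98.75, quantity supplied = (98.75 − 89.2)/0.67 = 14.2537.
Willingness to pay at Q' = 14.2537: 139.5 − 0.1·14.2537 = 138.0746.
ΔQ = 65.3247 − 14.2537 = 51.071; wedge = 138.0746 − 98.75 = 39.3246.
The triangle = ½ × 51.071 × 39.3246 = $1004.17 million.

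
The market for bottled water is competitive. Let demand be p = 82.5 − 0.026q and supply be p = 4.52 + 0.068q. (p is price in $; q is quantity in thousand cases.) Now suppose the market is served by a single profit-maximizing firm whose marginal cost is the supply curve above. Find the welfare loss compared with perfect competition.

$1518.42 thousand

Competitive equilibrium: 82.5 − 0.026q = 4.52 + 0.068q → q* = 829.5745, p* = 60.9311.
Marginal revenue: MR = 82.5 − 0.052q. Set MR = MC: 82.5 − 0.052q = 4.52 + 0.068q → q_m = 649.8333.
Price p_m = 82.5 − 0.026·649.8333 = 65.6043; MC(q_m) = 4.52 + 0.068·649.8333 = 48.7087.
Competitive q* = 829.5745, so Δq = 179.7412; wedge = 65.6043 − 48.7087 = 16.8956.
The triangle = ½ × 179.7412 × 16.8956 = $1518.42 thousand.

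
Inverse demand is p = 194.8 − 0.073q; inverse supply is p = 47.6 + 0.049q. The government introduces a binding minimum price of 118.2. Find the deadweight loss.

1508.23

Competitive equilibrium: 194.8 − 0.073q = 47.6 + 0.049q → q* = 1206.55738, p* = 106.72131.
At the floor p = 118.2, quantity demanded = (194.8 − 118.2)/0.073 = 1049.31507.
Sellers' marginal cost at q' = 1049.31507: 47.6 + 0.049·1049.31507 = 99.01644.
Δq = 1206.55738 − 1049.31507 = 157.24231; wedge = 118.2 − 99.01644 = 19.18356.
The triangle = ½ × 157.24231 × 19.18356 = 1508.23.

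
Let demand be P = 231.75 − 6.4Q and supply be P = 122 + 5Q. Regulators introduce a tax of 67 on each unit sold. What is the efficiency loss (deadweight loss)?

196.89

Competitive equilibrium: 231.75 − 6.4Q = 122 + 5Q → Q* = 9.6272, P* = 170.136.
With the tax, the buyer price exceeds the seller price by 67: (231.75 − 6.4Q) − (122 + 5Q) = 67 → Q' = 3.75.
ΔQ = 9.6272 − 3.75 = 5.8772; the wedge equals the tax, 67.
Deadweight loss = ½ × 5.8772 × 67 = 196.89.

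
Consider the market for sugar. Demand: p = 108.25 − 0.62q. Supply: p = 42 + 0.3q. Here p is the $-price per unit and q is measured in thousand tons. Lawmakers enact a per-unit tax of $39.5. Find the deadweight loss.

$847.96 thousand

Competitive equilibrium: 108.25 − 0.62q = 42 + 0.3q → q* = 72.0109, p* = 63.6033.
With the tax, the buyer price exceeds the seller price by 39.5: (108.25 − 0.62q) − (42 + 0.3q) = 39.5 → q' = 29.0761.
Δq = 72.0109 − 29.0761 = 42.9348; the wedge equals the tax, 39.5.
Deadweight loss = ½ × 42.9348 × 39.5 = $847.96 thousand.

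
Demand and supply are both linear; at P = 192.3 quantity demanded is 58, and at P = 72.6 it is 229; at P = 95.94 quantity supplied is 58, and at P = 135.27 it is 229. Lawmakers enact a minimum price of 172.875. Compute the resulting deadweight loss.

2676.16

Demand slope = (72.6 − 192.3)/(229 − 58) = −0.7, so P = 232.9 − 0.7Q.
Supply slope = (135.27 − 95.94)/(229 − 58) = 0.23, so P = 82.6 + 0.23Q.
Competitive equilibrium: 232.9 − 0.7Q = 82.6 + 0.23Q → Q* = 161.6129, P* = 119.771.
At the floor P = 172.875, quantity demanded = (232.9 − 172.875)/0.7 = 85.75.
Sellers' marginal cost at Q' = 85.75: 82.6 + 0.23·85.75 = 102.3225.
ΔQ = 161.6129 − 85.75 = 75.8629; wedge = 172.875 − 102.3225 = 70.5525.
Deadweight loss = ½ × 75.8629 × 70.5525 = 2676.16.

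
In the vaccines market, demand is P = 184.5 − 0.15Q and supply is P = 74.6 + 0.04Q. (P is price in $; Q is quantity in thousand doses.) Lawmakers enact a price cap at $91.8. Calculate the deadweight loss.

$2092.74 thousand

Competitive equilibrium: 184.5 − 0.15Q = 74.6 + 0.04Q → Q* = 578.4211, P* = 97.7368.
At the ceiling P = 91.8, quantity supplied = (91.8 − 74.6)/0.04 = 430.
Willingness to pay at Q' = 430: 184.5 − 0.15·430 = 120.
ΔQ = 578.4211 − 430 = 148.4211; wedge = 120 − 91.8 = 28.2.
DWL = ½ × 148.4211 × 28.2 = $2092.74 thousand.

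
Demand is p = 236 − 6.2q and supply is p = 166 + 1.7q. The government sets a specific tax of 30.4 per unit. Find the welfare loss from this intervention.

58.49

Competitive equilibrium: 236 − 6.2q = 166 + 1.7q → q* = 8.8608, p* = 181.0633.
With the tax, the buyer price exceeds the seller price by 30.4: (236 − 6.2q) − (166 + 1.7q) = 30.4 → q' = 5.0127.
Δq = 8.8608 − 5.0127 = 3.8481; the wedge equals the tax, 30.4.
The triangle = ½ × 3.8481 × 30.4 = 58.49.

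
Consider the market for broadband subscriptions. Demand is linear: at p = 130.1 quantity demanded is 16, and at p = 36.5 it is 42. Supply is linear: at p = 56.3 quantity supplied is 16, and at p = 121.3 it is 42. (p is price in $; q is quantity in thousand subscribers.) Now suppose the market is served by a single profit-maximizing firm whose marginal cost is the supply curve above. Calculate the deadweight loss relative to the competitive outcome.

$331.68 thousand

Demand slope = (36.5 − 130.1)/(42 − 16) = −3.6, so p = 187.7 − 3.6q.
Supply slope = (121.3 − 56.3)/(42 − 16) = 2.5, so p = 16.3 + 2.5q.
Competitive equilibrium: 187.7 − 3.6q = 16.3 + 2.5q → q* = 28.0984, p* = 86.5459.
Marginal revenue: MR = 187.7 − 7.2q. Set MR = MC: 187.7 − 7.2q = 16.3 + 2.5q → q_m = 17.6701.
Price p_m = 187.7 − 3.6·17.6701 = 124.0876; MC(q_m) = 16.3 + 2.5·17.6701 = 60.4753.
Competitive q* = 28.0984, so Δq = 10.4283; wedge = 124.0876 − 60.4753 = 63.6123.
Deadweight loss = ½ × 10.4283 × 63.6123 = $331.68 thousand.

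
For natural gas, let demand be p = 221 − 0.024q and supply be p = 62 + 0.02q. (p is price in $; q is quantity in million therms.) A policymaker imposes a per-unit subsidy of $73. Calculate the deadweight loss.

Competitive equilibrium: 221 − 0.024q = 62 + 0.02q → q* = 3613.6364, p* = 134.2727.
The subsidy lowers effective supply by 73: p = 0.02q − 11.
New quantity: 221 − 0.024q = 0.02q − 11 → q' = 5272.7273.
Overproduction Δq = 5272.7273 − 3613.6364 = 1659.0909; wedge = subsidy = 73.
The triangle = ½ × 1659.0909 × 73 = $60556.82 million.

$60556.82 million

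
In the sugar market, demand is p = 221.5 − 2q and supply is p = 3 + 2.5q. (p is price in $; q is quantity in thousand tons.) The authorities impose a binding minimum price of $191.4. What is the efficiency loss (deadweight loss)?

$2525.90 thousand

Competitive equilibrium: 221.5 − 2q = 3 + 2.5q → q* = 48.5556, p* = 124.3889.
At the floor p = 191.4, quantity demanded = (221.5 − 191.4)/2 = 15.05.
Sellers' marginal cost at q' = 15.05: 3 + 2.5·15.05 = 40.625.
Δq = 48.5556 − 15.05 = 33.5056; wedge = 191.4 − 40.625 = 150.775.
DWL = ½ × 33.5056 × 150.775 = $2525.90 thousand.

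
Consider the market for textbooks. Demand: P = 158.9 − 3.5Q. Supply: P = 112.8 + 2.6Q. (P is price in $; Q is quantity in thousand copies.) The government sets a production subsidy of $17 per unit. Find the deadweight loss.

$23.69 thousand

Competitive equilibrium: 158.9 − 3.5Q = 112.8 + 2.6Q → Q* = 7.5574, P* = 132.4492.
The subsidy lowers effective supply by 17: P = 95.8 + 2.6Q.
New quantity: 158.9 − 3.5Q = 95.8 + 2.6Q → Q' = 10.3443.
Overproduction ΔQ = 10.3443 − 7.5574 = 2.7869; wedge = subsidy = 17.
The triangle = ½ × 2.7869 × 17 = $23.69 thousand.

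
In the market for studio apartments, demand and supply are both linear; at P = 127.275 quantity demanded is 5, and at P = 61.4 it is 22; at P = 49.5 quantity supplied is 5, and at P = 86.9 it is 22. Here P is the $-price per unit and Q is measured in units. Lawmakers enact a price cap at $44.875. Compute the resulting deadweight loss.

$674.78

Demand slope = (61.4 − 127.275)/(22 − 5) = −3.875, so P = 146.65 − 3.875Q.
Supply slope = (86.9 − 49.5)/(22 − 5) = 2.2, so P = 38.5 + 2.2Q.
Competitive equilibrium: 146.65 − 3.875Q = 38.5 + 2.2Q → Q* = 17.80247, P* = 77.66543.
At the ceiling P = 44.875, quantity supplied = (44.875 − 38.5)/2.2 = 2.89773.
Willingness to pay at Q' = 2.89773: 146.65 − 3.875·2.89773 = 135.4213.
ΔQ = 17.80247 − 2.89773 = 14.90474; wedge = 135.4213 − 44.875 = 90.5463.
The triangle = ½ × 14.90474 × 90.5463 = $674.78.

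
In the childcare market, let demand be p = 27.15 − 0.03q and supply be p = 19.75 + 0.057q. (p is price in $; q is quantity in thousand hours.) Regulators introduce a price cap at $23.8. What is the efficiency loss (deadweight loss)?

Competitive equilibrium: 27.15 − 0.03q = 19.75 + 0.057q → q* = 85.0575, p* = 24.5983.
At the ceiling p = 23.8, quantity supplied = (23.8 − 19.75)/0.057 = 71.0526.
Willingness to pay at q' = 71.0526: 27.15 − 0.03·71.0526 = 25.0184.
Δq = 85.0575 − 71.0526 = 14.0049; wedge = 25.0184 − 23.8 = 1.2184.
The triangle = ½ × 14.0049 × 1.2184 = $8.53 thousand.

$8.53 thousand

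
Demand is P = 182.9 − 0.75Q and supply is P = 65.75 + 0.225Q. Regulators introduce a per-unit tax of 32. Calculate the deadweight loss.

Competitive equilibrium: 182.9 − 0.75Q = 65.75 + 0.225Q → Q* = 120.1538, P* = 92.7846.
With the tax, the buyer price exceeds the seller price by 32: (182.9 − 0.75Q) − (65.75 + 0.225Q) = 32 → Q' = 87.3333.
ΔQ = 120.1538 − 87.3333 = 32.8205; the wedge equals the tax, 32.
The triangle = ½ × 32.8205 × 32 = 525.13.

525.13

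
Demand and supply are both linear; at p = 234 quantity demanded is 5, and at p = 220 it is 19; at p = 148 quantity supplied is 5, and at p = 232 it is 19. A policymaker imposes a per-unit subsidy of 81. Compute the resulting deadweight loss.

Demand slope = (220 − 234)/(19 − 5) = −1, so p = 239 − q.
Supply slope = (232 − 148)/(19 − 5) = 6, so p = 118 + 6q.
Competitive equilibrium: 239 − q = 118 + 6q → q* = 17.2857, p* = 221.7143.
The subsidy lowers effective supply by 81: p = 37 + 6q.
New quantity: 239 − q = 37 + 6q → q' = 28.8571.
Overproduction Δq = 28.8571 − 17.2857 = 11.5714; wedge = subsidy = 81.
Deadweight loss = ½ × 11.5714 × 81 = 468.64.

468.64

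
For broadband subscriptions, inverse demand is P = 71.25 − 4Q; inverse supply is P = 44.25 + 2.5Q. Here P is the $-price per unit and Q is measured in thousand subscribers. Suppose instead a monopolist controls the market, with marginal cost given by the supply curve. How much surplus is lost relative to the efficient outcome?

$8.14 thousand

Competitive equilibrium: 71.25 − 4Q = 44.25 + 2.5Q → Q* = 4.1538, P* = 54.6346.
Marginal revenue: MR = 71.25 − 8Q. Set MR = MC: 71.25 − 8Q = 44.25 + 2.5Q → Q_m = 2.5714.
Price P_m = 71.25 − 4·2.5714 = 60.9644; MC(Q_m) = 44.25 + 2.5·2.5714 = 50.6785.
Competitive Q* = 4.1538, so ΔQ = 1.5824; wedge = 60.9644 − 50.6785 = 10.2859.
The triangle = ½ × 1.5824 × 10.2859 = $8.14 thousand.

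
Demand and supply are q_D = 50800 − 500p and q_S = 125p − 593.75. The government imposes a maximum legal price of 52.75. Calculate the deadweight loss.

In inverse form: demand p = 101.6 − 0.002q, supply p = 4.75 + 0.008q.
Competitive equilibrium: 101.6 − 0.002q = 4.75 + 0.008q → q* = 9685, p* = 82.23.
At the ceiling p = 52.75, quantity supplied = (52.75 − 4.75)/0.008 = 6000.
Willingness to pay at q' = 6000: 101.6 − 0.002·6000 = 89.6.
Δq = 9685 − 6000 = 3685; wedge = 89.6 − 52.75 = 36.85.
Welfare loss = ½ × 3685 × 36.85 = 67896.125.

67896.125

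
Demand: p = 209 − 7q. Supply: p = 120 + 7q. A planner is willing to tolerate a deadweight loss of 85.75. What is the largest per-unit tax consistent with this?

Competitive equilibrium: 209 − 7q = 120 + 7q → q* = 6.3571, p* = 164.5.
A tax t gives Δq = t/14 and wedge t, so DWL = t²/28.
t²/28 = 85.75 → t² = 2401 → t = 49.

49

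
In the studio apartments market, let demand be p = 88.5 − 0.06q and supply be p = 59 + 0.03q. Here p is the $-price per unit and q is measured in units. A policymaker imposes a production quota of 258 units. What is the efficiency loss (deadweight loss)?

$219.10

Competitive equilibrium: 88.5 − 0.06q = 59 + 0.03q → q* = 327.7778, p* = 68.8333.
At q = 258: demand price = 88.5 − 0.06·258 = 73.02; supply price = 59 + 0.03·258 = 66.74.
Δq = 327.7778 − 258 = 69.7778; wedge = 73.02 − 66.74 = 6.28.
The triangle = ½ × 69.7778 × 6.28 = $219.10.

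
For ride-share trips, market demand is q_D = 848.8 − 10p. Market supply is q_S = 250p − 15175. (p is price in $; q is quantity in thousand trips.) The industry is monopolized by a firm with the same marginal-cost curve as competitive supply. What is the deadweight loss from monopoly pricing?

In inverse form: demand p = 84.88 − 0.1q, supply p = 60.7 + 0.004q.
Competitive equilibrium: 84.88 − 0.1q = 60.7 + 0.004q → q* = 232.5, p* = 61.63.
Marginal revenue: MR = 84.88 − 0.2q. Set MR = MC: 84.88 − 0.2q = 60.7 + 0.004q → q_m = 118.52941.
Price p_m = 84.88 − 0.1·118.52941 = 73.02706; MC(q_m) = 60.7 + 0.004·118.52941 = 61.17412.
Competitive q* = 232.5, so Δq = 113.97059; wedge = 73.02706 − 61.17412 = 11.85294.
The triangle = ½ × 113.97059 × 11.85294 = $675.44 thousand.

$675.44 thousand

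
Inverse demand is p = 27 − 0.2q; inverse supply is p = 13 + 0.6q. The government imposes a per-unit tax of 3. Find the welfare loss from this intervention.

5.625

Competitive equilibrium: 27 − 0.2q = 13 + 0.6q → q* = 17.5, p* = 23.5.
With the tax, the buyer price exceeds the seller price by 3: (27 − 0.2q) − (13 + 0.6q) = 3 → q' = 13.75.
Δq = 17.5 − 13.75 = 3.75; the wedge equals the tax, 3.
Deadweight loss = ½ × 3.75 × 3 = 5.625.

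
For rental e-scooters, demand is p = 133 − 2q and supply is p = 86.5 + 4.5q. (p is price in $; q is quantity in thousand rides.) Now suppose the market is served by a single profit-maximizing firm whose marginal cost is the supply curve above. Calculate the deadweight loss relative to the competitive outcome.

$9.21 thousand

Competitive equilibrium: 133 − 2q = 86.5 + 4.5q → q* = 7.1538, p* = 118.6923.
Marginal revenue: MR = 133 − 4q. Set MR = MC: 133 − 4q = 86.5 + 4.5q → q_m = 5.4706.
Price p_m = 133 − 2·5.4706 = 122.0588; MC(q_m) = 86.5 + 4.5·5.4706 = 111.1177.
Competitive q* = 7.1538, so Δq = 1.6832; wedge = 122.0588 − 111.1177 = 10.9411.
DWL = ½ × 1.6832 × 10.9411 = $9.21 thousand.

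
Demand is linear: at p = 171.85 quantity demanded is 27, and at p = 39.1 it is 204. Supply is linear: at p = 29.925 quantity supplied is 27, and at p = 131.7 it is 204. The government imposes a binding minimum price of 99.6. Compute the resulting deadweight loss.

Demand slope = (39.1 − 171.85)/(204 − 27) = −0.75, so p = 192.1 − 0.75q.
Supply slope = (131.7 − 29.925)/(204 − 27) = 0.575, so p = 14.4 + 0.575q.
Competitive equilibrium: 192.1 − 0.75q = 14.4 + 0.575q → q* = 134.1132, p* = 91.5151.
At the floor p = 99.6, quantity demanded = (192.1 − 99.6)/0.75 = 123.3333.
Sellers' marginal cost at q' = 123.3333: 14.4 + 0.575·123.3333 = 85.3166.
Δq = 134.1132 − 123.3333 = 10.7799; wedge = 99.6 − 85.3166 = 14.2834.
Deadweight loss = ½ × 10.7799 × 14.2834 = 76.99.

76.99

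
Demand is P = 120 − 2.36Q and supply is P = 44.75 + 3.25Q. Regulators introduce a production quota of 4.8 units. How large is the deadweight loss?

208.11

Competitive equilibrium: 120 − 2.36Q = 44.75 + 3.25Q → Q* = 13.4135, P* = 88.344.
At Q = 4.8: demand price = 120 − 2.36·4.8 = 108.672; supply price = 44.75 + 3.25·4.8 = 60.35.
ΔQ = 13.4135 − 4.8 = 8.6135; wedge = 108.672 − 60.35 = 48.322.
The triangle = ½ × 8.6135 × 48.322 = 208.11.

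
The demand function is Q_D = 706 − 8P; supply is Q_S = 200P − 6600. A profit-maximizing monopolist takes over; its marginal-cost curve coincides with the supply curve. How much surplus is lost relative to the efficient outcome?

In inverse form: demand P = 88.25 − 0.125Q, supply P = 33 + 0.005Q.
Competitive equilibrium: 88.25 − 0.125Q = 33 + 0.005Q → Q* = 425, P* = 35.125.
Marginal revenue: MR = 88.25 − 0.25Q. Set MR = MC: 88.25 − 0.25Q = 33 + 0.005Q → Q_m = 216.66667.
Price P_m = 88.25 − 0.125·216.66667 = 61.16667; MC(Q_m) = 33 + 0.005·216.66667 = 34.08333.
Competitive Q* = 425, so ΔQ = 208.33333; wedge = 61.16667 − 34.08333 = 27.08334.
Deadweight loss = ½ × 208.33333 × 27.08334 = 2821.18.

2821.18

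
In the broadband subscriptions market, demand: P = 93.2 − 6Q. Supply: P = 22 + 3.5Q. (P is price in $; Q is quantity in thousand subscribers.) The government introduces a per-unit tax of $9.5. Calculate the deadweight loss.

Competitive equilibrium: 93.2 − 6Q = 22 + 3.5Q → Q* = 7.4947, P* = 48.2316.
With the tax, the buyer price exceeds the seller price by 9.5: (93.2 − 6Q) − (22 + 3.5Q) = 9.5 → Q' = 6.4947.
ΔQ = 7.4947 − 6.4947 = 1; the wedge equals the tax, 9.5.
Welfare loss = ½ × 1 × 9.5 = $4.75 thousand.

$4.75 thousand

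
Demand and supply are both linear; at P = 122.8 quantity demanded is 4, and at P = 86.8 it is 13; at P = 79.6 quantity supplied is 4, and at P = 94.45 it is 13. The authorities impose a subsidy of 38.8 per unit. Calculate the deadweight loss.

133.22

Demand slope = (86.8 − 122.8)/(13 − 4) = −4, so P = 138.8 − 4Q.
Supply slope = (94.45 − 79.6)/(13 − 4) = 1.65, so P = 73 + 1.65Q.
Competitive equilibrium: 138.8 − 4Q = 73 + 1.65Q → Q* = 11.64602, P* = 92.21593.
The subsidy lowers effective supply by 38.8: P = 34.2 + 1.65Q.
New quantity: 138.8 − 4Q = 34.2 + 1.65Q → Q' = 18.51327.
Overproduction ΔQ = 18.51327 − 11.64602 = 6.86725; wedge = subsidy = 38.8.
Deadweight loss = ½ × 6.86725 × 38.8 = 133.22.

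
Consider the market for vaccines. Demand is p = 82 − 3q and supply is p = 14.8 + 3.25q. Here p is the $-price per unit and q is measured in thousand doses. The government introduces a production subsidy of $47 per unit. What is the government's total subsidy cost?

$858.784 thousand

Competitive equilibrium: 82 − 3q = 14.8 + 3.25q → q* = 10.752, p* = 49.744.
The subsidy lowers effective supply by 47: p = 3.25q − 32.2.
New quantity: 82 − 3q = 3.25q − 32.2 → q' = 18.272.
Total subsidy cost = 47 × 18.272 = $858.784 thousand.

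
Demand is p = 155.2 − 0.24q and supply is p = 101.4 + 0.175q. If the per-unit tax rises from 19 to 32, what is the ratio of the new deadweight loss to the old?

Competitive equilibrium: 155.2 − 0.24q = 101.4 + 0.175q → q* = 129.6386, p* = 124.0867.
For a per-unit tax t: Δq = t/0.415, so DWL = ½·t·(t/0.415) = t²/0.83.
At t = 19: DWL = 434.940. At t = 32: DWL = 1233.735.
Ratio = (32/19)² = 2.837.

2.837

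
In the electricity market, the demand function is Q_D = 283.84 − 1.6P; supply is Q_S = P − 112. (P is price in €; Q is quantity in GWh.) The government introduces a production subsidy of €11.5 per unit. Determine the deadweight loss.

In inverse form: demand P = 177.4 − 0.625Q, supply P = 112 + Q.
Competitive equilibrium: 177.4 − 0.625Q = 112 + Q → Q* = 40.2462, P* = 152.2462.
The subsidy lowers effective supply by 11.5: P = 100.5 + Q.
New quantity: 177.4 − 0.625Q = 100.5 + Q → Q' = 47.3231.
Overproduction ΔQ = 47.3231 − 40.2462 = 7.0769; wedge = subsidy = 11.5.
DWL = ½ × 7.0769 × 11.5 = €40.69.

€40.69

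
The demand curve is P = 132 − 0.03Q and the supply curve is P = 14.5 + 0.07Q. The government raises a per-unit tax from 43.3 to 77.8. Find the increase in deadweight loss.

Competitive equilibrium: 132 − 0.03Q = 14.5 + 0.07Q → Q* = 1175, P* = 96.75.
For a per-unit tax t: ΔQ = t/0.1, so DWL = ½·t·(t/0.1) = t²/0.2.
At t = 43.3: DWL = 9374.45. At t = 77.8: DWL = 30264.2.
Increase = 30264.2 − 9374.45 = 20889.75.

20889.75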